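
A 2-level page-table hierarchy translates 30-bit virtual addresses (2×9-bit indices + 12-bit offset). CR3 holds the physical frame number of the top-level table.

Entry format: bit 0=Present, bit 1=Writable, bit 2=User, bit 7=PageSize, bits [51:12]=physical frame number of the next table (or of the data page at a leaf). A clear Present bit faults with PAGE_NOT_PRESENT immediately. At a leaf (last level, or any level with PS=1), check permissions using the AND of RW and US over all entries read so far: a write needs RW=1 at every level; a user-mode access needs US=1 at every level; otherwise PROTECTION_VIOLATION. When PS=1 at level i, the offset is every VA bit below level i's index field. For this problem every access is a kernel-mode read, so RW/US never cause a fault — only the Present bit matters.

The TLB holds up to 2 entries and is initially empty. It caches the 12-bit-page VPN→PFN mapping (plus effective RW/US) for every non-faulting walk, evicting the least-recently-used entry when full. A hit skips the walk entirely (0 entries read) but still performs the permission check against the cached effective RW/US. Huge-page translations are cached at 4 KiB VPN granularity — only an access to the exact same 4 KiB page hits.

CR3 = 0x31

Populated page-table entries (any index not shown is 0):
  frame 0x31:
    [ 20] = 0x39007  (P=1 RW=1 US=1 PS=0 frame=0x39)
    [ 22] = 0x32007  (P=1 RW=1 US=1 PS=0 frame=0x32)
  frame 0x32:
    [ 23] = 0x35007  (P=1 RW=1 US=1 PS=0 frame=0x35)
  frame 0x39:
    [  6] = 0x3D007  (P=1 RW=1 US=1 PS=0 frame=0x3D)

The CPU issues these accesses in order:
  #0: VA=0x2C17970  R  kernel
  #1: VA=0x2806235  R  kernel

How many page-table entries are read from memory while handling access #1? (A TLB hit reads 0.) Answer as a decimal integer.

Per-access translation:
#0 VA=0x2C17970 (r,kernel):
  [0] read 0x31 idx=22: raw=0x32007 flags P=1 W=1 U=1 S=0
  [1] read 0x32 idx=23: raw=0x35007 flags P=1 W=1 U=1 S=0
  → PA=0x35970  (2 entries read)
#1 VA=0x2806235 (r,kernel):
  [0] read 0x31 idx=20: raw=0x39007 flags P=1 W=1 U=1 S=0
  [1] read 0x39 idx=6: raw=0x3D007 flags P=1 W=1 U=1 S=0
  → PA=0x3D235  (2 entries read)

Entries read for #1: 2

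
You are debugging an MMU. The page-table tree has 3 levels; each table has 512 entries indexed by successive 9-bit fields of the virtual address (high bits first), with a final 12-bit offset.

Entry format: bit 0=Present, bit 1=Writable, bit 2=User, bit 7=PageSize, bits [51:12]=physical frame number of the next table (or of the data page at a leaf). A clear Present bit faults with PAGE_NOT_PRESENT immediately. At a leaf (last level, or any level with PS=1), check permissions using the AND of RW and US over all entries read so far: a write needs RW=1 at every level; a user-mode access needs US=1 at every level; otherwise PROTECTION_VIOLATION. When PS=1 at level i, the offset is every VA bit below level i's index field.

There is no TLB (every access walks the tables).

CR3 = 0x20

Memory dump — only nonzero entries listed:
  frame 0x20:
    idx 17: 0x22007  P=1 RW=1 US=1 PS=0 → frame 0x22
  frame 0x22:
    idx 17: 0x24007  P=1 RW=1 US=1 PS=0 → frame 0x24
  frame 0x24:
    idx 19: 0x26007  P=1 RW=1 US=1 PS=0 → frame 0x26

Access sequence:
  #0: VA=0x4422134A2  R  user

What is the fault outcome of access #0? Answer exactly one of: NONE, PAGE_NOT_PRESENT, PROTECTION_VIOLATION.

Walk each access:
#0 VA=0x4422134A2 (r,user):
  L0: frame=0x20 idx=17 entry=0x22007 [P=1 RW=1 US=1 PS=0]
  L1: frame=0x22 idx=17 entry=0x24007 [P=1 RW=1 US=1 PS=0]
  L2: frame=0x24 idx=19 entry=0x26007 [P=1 RW=1 US=1 PS=0]
  ✓ 0x264A2  — 3 lookups

Access #0 fault: NONE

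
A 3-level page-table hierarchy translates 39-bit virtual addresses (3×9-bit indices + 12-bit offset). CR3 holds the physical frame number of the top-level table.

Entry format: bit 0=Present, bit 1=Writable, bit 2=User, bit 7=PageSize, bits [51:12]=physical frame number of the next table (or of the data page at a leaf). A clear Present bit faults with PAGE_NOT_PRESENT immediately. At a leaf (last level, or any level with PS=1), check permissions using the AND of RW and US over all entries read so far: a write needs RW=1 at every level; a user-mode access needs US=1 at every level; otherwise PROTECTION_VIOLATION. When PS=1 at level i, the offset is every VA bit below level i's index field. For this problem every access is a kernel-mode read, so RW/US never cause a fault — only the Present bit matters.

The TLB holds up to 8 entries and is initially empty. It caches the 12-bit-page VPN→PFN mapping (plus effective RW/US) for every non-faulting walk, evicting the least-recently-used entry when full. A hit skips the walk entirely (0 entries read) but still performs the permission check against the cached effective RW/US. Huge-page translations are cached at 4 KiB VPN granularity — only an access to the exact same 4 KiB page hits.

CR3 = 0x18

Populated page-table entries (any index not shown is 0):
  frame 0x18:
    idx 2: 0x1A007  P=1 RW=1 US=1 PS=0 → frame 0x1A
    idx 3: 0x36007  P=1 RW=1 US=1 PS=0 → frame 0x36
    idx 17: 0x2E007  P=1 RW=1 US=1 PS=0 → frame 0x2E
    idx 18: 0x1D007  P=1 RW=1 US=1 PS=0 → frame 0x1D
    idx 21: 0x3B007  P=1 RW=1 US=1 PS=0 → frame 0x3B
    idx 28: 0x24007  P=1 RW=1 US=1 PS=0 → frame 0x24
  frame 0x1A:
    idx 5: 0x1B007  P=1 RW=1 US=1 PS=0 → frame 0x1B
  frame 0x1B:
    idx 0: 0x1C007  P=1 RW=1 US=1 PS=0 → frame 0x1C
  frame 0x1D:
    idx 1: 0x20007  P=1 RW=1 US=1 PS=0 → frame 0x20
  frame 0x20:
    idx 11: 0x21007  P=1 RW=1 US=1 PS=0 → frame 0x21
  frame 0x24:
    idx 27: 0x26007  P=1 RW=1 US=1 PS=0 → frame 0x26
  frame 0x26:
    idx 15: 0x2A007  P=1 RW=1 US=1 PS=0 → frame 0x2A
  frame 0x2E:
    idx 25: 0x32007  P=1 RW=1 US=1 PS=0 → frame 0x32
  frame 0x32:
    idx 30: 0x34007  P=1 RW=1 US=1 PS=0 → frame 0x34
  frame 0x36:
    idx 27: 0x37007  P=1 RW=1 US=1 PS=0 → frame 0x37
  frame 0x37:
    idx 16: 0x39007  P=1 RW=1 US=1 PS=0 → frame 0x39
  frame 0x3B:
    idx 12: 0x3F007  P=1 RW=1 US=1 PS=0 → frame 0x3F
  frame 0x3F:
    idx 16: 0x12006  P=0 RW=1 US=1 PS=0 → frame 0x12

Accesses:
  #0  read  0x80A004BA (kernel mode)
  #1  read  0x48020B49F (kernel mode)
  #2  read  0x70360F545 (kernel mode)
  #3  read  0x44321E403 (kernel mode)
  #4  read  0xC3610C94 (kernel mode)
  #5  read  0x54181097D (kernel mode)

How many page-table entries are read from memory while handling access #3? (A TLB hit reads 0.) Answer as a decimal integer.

Per-access translation:
#0 VA=0x80A004BA (r,kernel):
  L0: frame=0x18 idx=2 entry=0x1A007 [P=1 RW=1 US=1 PS=0]
  L1: frame=0x1A idx=5 entry=0x1B007 [P=1 RW=1 US=1 PS=0]
  L2: frame=0x1B idx=0 entry=0x1C007 [P=1 RW=1 US=1 PS=0]
  → PA=0x1C4BA  (3 entries read)
#1 VA=0x48020B49F (r,kernel):
  L0: frame=0x18 idx=18 entry=0x1D007 [P=1 RW=1 US=1 PS=0]
  L1: frame=0x1D idx=1 entry=0x20007 [P=1 RW=1 US=1 PS=0]
  L2: frame=0x20 idx=11 entry=0x21007 [P=1 RW=1 US=1 PS=0]
  → PA=0x2149F  (3 entries read)
#2 VA=0x70360F545 (r,kernel):
  L0: frame=0x18 idx=28 entry=0x24007 [P=1 RW=1 US=1 PS=0]
  L1: frame=0x24 idx=27 entry=0x26007 [P=1 RW=1 US=1 PS=0]
  L2: frame=0x26 idx=15 entry=0x2A007 [P=1 RW=1 US=1 PS=0]
  → PA=0x2A545  (3 entries read)
#3 VA=0x44321E403 (r,kernel):
  L0: frame=0x18 idx=17 entry=0x2E007 [P=1 RW=1 US=1 PS=0]
  L1: frame=0x2E idx=25 entry=0x32007 [P=1 RW=1 US=1 PS=0]
  L2: frame=0x32 idx=30 entry=0x34007 [P=1 RW=1 US=1 PS=0]
  → PA=0x34403  (3 entries read)
#4 VA=0xC3610C94 (r,kernel):
  L0: frame=0x18 idx=3 entry=0x36007 [P=1 RW=1 US=1 PS=0]
  L1: frame=0x36 idx=27 entry=0x37007 [P=1 RW=1 US=1 PS=0]
  L2: frame=0x37 idx=16 entry=0x39007 [P=1 RW=1 US=1 PS=0]
  → PA=0x39C94  (3 entries read)
#5 VA=0x54181097D (r,kernel):
  L0: frame=0x18 idx=21 entry=0x3B007 [P=1 RW=1 US=1 PS=0]
  L1: frame=0x3B idx=12 entry=0x3F007 [P=1 RW=1 US=1 PS=0]
  L2: frame=0x3F idx=16 entry=0x12006 [P=0 RW=1 US=1 PS=0]
  ⇒ fault: PAGE_NOT_PRESENT  — 3 lookups

Entries read for #3: 3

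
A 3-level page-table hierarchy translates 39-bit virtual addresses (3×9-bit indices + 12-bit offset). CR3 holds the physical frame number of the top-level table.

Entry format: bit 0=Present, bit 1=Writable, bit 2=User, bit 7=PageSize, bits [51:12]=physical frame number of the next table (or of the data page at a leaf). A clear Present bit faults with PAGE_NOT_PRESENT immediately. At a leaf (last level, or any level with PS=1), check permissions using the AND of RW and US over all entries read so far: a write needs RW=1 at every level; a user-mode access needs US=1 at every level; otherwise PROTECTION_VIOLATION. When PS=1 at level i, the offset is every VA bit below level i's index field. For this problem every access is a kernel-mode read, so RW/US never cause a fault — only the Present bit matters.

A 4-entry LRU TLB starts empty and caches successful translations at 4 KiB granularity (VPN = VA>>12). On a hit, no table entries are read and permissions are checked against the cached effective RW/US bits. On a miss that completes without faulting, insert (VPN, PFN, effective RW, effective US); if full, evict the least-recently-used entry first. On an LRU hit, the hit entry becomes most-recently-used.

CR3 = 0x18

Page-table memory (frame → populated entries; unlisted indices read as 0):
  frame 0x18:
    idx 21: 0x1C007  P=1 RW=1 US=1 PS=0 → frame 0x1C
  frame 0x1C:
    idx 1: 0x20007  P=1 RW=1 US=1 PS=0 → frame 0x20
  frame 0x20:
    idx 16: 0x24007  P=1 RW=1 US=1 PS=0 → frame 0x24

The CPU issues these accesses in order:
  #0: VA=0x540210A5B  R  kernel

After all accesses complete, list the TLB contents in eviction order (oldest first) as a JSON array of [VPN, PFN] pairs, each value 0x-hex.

Walk each access:
#0 VA=0x540210A5B (r,kernel):
  L0 @0x18[21] → 0x1C007  P=1,RW=1,US=1,PS=0
  L1 @0x1C[1] → 0x20007  P=1,RW=1,US=1,PS=0
  L2 @0x20[16] → 0x24007  P=1,RW=1,US=1,PS=0
  ✓ 0x24A5B  — 3 lookups

TLB: [["0x540210", "0x24"]]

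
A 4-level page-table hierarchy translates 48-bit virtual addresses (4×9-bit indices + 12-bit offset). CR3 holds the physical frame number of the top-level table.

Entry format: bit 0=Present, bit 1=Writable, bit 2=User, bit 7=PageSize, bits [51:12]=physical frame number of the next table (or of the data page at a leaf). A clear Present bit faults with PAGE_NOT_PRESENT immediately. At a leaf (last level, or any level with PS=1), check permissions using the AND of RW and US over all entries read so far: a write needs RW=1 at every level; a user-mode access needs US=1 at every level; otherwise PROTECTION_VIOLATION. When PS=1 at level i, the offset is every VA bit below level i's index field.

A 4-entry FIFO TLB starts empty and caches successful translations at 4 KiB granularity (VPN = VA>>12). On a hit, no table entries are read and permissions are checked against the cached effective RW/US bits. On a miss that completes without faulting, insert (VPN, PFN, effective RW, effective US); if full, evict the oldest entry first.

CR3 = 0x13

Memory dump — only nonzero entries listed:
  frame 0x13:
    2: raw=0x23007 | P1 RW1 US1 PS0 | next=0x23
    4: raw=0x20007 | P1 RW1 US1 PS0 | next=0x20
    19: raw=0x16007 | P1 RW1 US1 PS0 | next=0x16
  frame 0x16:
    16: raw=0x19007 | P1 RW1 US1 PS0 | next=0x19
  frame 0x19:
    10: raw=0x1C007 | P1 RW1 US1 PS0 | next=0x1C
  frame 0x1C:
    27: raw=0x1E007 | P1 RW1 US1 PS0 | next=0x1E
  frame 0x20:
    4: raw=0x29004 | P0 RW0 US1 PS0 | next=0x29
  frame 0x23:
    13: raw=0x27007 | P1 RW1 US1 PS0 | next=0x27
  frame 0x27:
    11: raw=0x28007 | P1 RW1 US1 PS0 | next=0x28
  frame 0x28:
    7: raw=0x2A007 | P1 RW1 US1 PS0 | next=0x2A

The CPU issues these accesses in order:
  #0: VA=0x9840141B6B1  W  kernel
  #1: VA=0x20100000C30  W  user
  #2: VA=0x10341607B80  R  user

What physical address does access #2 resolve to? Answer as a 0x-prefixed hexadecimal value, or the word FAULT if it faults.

Trace:
#0 VA=0x9840141B6B1 (w,kernel):
  L0: frame=0x13 idx=19 entry=0x16007 [P=1 RW=1 US=1 PS=0]
  L1: frame=0x16 idx=16 entry=0x19007 [P=1 RW=1 US=1 PS=0]
  L2: frame=0x19 idx=10 entry=0x1C007 [P=1 RW=1 US=1 PS=0]
  L3: frame=0x1C idx=27 entry=0x1E007 [P=1 RW=1 US=1 PS=0]
  ✓ 0x1E6B1  — 4 lookups
#1 VA=0x20100000C30 (w,user):
  L0: frame=0x13 idx=4 entry=0x20007 [P=1 RW=1 US=1 PS=0]
  L1: frame=0x20 idx=4 entry=0x29004 [P=0 RW=0 US=1 PS=0]
  → PAGE_NOT_PRESENT  (2 entries read)
#2 VA=0x10341607B80 (r,user):
  L0: frame=0x13 idx=2 entry=0x23007 [P=1 RW=1 US=1 PS=0]
  L1: frame=0x23 idx=13 entry=0x27007 [P=1 RW=1 US=1 PS=0]
  L2: frame=0x27 idx=11 entry=0x28007 [P=1 RW=1 US=1 PS=0]
  L3: frame=0x28 idx=7 entry=0x2A007 [P=1 RW=1 US=1 PS=0]
  ✓ 0x2AB80  — 4 lookups

Access #2 PA: 0x2AB80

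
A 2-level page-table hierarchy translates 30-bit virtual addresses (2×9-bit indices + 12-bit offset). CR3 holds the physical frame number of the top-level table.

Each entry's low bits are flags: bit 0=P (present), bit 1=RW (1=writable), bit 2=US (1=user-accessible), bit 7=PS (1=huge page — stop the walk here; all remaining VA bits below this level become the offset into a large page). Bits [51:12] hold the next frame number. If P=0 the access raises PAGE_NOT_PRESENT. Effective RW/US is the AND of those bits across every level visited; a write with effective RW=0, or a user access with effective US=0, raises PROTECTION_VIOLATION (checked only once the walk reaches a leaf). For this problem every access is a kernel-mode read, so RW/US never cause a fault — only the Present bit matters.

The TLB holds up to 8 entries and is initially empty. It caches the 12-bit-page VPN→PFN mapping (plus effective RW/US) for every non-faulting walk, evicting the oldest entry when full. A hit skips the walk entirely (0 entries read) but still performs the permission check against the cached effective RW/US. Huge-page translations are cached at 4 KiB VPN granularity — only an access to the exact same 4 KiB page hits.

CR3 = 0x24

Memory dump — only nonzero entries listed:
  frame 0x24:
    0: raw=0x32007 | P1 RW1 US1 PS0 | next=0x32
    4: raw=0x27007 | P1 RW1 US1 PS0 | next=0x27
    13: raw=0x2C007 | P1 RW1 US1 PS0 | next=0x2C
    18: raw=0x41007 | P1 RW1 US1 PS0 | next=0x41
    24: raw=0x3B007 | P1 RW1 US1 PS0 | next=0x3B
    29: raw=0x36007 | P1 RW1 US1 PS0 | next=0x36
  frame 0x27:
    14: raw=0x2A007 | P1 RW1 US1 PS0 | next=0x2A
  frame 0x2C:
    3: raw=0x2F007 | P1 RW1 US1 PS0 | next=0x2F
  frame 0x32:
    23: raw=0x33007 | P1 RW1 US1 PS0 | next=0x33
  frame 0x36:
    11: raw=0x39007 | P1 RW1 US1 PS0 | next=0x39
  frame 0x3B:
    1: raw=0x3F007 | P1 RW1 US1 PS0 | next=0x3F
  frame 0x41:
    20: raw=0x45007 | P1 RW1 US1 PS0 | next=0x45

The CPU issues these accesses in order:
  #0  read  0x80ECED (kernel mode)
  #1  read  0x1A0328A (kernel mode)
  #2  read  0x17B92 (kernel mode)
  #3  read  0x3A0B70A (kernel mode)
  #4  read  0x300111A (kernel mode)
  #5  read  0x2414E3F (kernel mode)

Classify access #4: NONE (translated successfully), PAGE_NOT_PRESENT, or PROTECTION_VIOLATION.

Per-access translation:
#0 VA=0x80ECED (r,kernel):
  lvl0: tbl 0x24, slot 4 ⇒ 0x27007 (P1/RW1/US1/PS0)
  lvl1: tbl 0x27, slot 14 ⇒ 0x2A007 (P1/RW1/US1/PS0)
  → PA=0x2ACED  (2 entries read)
#1 VA=0x1A0328A (r,kernel):
  lvl0: tbl 0x24, slot 13 ⇒ 0x2C007 (P1/RW1/US1/PS0)
  lvl1: tbl 0x2C, slot 3 ⇒ 0x2F007 (P1/RW1/US1/PS0)
  → PA=0x2F28A  (2 entries read)
#2 VA=0x17B92 (r,kernel):
  lvl0: tbl 0x24, slot 0 ⇒ 0x32007 (P1/RW1/US1/PS0)
  lvl1: tbl 0x32, slot 23 ⇒ 0x33007 (P1/RW1/US1/PS0)
  → PA=0x33B92  (2 entries read)
#3 VA=0x3A0B70A (r,kernel):
  lvl0: tbl 0x24, slot 29 ⇒ 0x36007 (P1/RW1/US1/PS0)
  lvl1: tbl 0x36, slot 11 ⇒ 0x39007 (P1/RW1/US1/PS0)
  → PA=0x3970A  (2 entries read)
#4 VA=0x300111A (r,kernel):
  lvl0: tbl 0x24, slot 24 ⇒ 0x3B007 (P1/RW1/US1/PS0)
  lvl1: tbl 0x3B, slot 1 ⇒ 0x3F007 (P1/RW1/US1/PS0)
  → PA=0x3F11A  (2 entries read)
#5 VA=0x2414E3F (r,kernel):
  lvl0: tbl 0x24, slot 18 ⇒ 0x41007 (P1/RW1/US1/PS0)
  lvl1: tbl 0x41, slot 20 ⇒ 0x45007 (P1/RW1/US1/PS0)
  → PA=0x45E3F  (2 entries read)

Access #4 fault: NONE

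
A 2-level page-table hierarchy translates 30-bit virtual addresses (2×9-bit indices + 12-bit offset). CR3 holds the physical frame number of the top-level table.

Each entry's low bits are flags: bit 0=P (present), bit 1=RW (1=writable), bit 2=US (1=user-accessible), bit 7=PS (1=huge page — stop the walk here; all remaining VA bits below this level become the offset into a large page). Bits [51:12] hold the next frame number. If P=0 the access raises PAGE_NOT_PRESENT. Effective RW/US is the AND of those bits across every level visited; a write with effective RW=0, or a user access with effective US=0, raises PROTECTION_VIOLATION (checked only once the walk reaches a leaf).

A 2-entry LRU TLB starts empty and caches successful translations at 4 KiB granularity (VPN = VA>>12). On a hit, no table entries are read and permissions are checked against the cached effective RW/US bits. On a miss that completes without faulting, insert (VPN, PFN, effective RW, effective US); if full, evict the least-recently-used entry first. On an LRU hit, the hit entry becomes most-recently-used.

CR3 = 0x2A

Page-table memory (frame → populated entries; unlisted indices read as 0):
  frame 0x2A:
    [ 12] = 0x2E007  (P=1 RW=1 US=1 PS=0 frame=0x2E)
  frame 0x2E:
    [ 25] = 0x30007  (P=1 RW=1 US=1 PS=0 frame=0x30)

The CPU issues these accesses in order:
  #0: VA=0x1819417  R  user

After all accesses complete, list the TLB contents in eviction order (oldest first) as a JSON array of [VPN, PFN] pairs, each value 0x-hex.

Trace:
#0 VA=0x1819417 (r,user):
  L0: frame=0x2A idx=12 entry=0x2E007 [P=1 RW=1 US=1 PS=0]
  L1: frame=0x2E idx=25 entry=0x30007 [P=1 RW=1 US=1 PS=0]
  ✓ 0x30417  — 2 lookups

TLB: [["0x1819", "0x30"]]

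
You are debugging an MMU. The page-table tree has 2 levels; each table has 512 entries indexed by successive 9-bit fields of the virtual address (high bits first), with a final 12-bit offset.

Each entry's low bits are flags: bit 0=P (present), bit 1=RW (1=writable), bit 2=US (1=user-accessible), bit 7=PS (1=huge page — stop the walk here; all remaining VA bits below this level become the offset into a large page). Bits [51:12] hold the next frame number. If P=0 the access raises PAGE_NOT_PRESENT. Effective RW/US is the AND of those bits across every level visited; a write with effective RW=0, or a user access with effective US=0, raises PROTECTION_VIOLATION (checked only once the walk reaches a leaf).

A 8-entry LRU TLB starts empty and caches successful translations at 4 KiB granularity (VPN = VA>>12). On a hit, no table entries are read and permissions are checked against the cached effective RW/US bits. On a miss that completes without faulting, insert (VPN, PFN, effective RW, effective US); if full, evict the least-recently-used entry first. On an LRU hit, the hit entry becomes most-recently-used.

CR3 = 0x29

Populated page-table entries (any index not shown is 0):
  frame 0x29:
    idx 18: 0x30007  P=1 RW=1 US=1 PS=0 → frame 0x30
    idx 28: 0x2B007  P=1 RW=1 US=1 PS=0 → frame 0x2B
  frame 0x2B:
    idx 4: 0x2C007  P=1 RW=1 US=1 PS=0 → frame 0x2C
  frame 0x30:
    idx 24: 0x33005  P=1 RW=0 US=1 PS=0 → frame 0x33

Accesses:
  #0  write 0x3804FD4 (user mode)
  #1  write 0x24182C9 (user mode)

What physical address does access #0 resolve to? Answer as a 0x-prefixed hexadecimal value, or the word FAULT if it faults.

Walk each access:
#0 VA=0x3804FD4 (w,user):
  [0] read 0x29 idx=28: raw=0x2B007 flags P=1 W=1 U=1 S=0
  [1] read 0x2B idx=4: raw=0x2C007 flags P=1 W=1 U=1 S=0
  ⇒ phys 0x2CFD4  [2 reads]
#1 VA=0x24182C9 (w,user):
  [0] read 0x29 idx=18: raw=0x30007 flags P=1 W=1 U=1 S=0
  [1] read 0x30 idx=24: raw=0x33005 flags P=1 W=0 U=1 S=0
  ✗ PROTECTION_VIOLATION  [2 reads]

Access #0 PA: 0x2CFD4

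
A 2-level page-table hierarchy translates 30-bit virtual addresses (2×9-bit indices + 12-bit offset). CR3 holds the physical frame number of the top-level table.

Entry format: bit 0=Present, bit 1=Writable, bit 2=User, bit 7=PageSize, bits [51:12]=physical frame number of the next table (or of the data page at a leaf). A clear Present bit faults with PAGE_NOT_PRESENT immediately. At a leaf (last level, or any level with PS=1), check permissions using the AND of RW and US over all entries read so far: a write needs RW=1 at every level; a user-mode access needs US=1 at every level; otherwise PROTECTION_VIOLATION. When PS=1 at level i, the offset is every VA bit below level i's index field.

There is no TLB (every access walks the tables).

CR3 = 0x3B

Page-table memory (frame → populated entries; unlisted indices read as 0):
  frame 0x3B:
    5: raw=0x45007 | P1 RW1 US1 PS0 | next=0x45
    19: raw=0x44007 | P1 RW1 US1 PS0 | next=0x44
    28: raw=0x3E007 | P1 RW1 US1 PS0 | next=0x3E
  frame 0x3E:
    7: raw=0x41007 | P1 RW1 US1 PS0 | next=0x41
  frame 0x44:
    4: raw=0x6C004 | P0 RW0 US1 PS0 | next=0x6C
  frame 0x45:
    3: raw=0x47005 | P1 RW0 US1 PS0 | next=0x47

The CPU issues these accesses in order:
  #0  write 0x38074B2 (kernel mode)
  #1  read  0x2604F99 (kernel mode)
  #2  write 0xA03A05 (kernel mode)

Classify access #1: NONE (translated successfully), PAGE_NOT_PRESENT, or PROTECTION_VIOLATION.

Walk each access:
#0 VA=0x38074B2 (w,kernel):
  L0: frame=0x3B idx=28 entry=0x3E007 [P=1 RW=1 US=1 PS=0]
  L1: frame=0x3E idx=7 entry=0x41007 [P=1 RW=1 US=1 PS=0]
  → PA=0x414B2  (2 entries read)
#1 VA=0x2604F99 (r,kernel):
  L0: frame=0x3B idx=19 entry=0x44007 [P=1 RW=1 US=1 PS=0]
  L1: frame=0x44 idx=4 entry=0x6C004 [P=0 RW=0 US=1 PS=0]
  ⇒ fault: PAGE_NOT_PRESENT  — 2 lookups
#2 VA=0xA03A05 (w,kernel):
  L0: frame=0x3B idx=5 entry=0x45007 [P=1 RW=1 US=1 PS=0]
  L1: frame=0x45 idx=3 entry=0x47005 [P=1 RW=0 US=1 PS=0]
  ⇒ fault: PROTECTION_VIOLATION  — 2 lookups

Access #1 fault: PAGE_NOT_PRESENT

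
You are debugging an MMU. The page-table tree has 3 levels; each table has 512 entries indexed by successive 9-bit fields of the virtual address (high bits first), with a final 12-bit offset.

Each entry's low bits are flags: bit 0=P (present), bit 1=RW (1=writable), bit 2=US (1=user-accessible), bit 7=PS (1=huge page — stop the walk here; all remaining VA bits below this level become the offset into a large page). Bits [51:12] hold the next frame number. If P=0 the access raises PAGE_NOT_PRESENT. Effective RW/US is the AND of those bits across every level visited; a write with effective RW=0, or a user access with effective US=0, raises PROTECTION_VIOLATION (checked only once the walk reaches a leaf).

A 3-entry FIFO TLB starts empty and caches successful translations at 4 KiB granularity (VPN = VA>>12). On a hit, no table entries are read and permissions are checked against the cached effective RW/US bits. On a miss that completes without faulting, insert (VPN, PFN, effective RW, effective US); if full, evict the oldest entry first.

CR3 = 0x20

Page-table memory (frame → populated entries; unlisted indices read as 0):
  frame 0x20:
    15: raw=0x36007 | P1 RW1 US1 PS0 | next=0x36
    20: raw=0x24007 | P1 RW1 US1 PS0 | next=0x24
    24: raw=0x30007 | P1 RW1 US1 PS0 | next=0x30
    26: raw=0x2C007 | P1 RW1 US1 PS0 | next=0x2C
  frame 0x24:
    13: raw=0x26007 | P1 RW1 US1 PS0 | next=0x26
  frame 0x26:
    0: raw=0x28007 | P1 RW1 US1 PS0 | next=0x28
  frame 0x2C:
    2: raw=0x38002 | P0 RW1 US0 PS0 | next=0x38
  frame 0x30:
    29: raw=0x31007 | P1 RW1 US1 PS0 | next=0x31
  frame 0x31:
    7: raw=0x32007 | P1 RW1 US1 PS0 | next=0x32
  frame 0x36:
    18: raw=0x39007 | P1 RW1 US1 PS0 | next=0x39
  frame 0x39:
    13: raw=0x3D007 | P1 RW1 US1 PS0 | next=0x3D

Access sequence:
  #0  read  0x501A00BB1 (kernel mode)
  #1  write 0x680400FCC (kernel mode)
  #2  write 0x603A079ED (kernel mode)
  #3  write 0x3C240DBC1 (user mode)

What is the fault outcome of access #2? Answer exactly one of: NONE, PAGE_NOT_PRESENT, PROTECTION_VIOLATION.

Per-access translation:
#0 VA=0x501A00BB1 (r,kernel):
  L0 @0x20[20] → 0x24007  P=1,RW=1,US=1,PS=0
  L1 @0x24[13] → 0x26007  P=1,RW=1,US=1,PS=0
  L2 @0x26[0] → 0x28007  P=1,RW=1,US=1,PS=0
  → PA=0x28BB1  (3 entries read)
#1 VA=0x680400FCC (w,kernel):
  L0 @0x20[26] → 0x2C007  P=1,RW=1,US=1,PS=0
  L1 @0x2C[2] → 0x38002  P=0,RW=1,US=0,PS=0
  → PAGE_NOT_PRESENT  (2 entries read)
#2 VA=0x603A079ED (w,kernel):
  L0 @0x20[24] → 0x30007  P=1,RW=1,US=1,PS=0
  L1 @0x30[29] → 0x31007  P=1,RW=1,US=1,PS=0
  L2 @0x31[7] → 0x32007  P=1,RW=1,US=1,PS=0
  → PA=0x329ED  (3 entries read)
#3 VA=0x3C240DBC1 (w,user):
  L0 @0x20[15] → 0x36007  P=1,RW=1,US=1,PS=0
  L1 @0x36[18] → 0x39007  P=1,RW=1,US=1,PS=0
  L2 @0x39[13] → 0x3D007  P=1,RW=1,US=1,PS=0
  → PA=0x3DBC1  (3 entries read)

Access #2 fault: NONE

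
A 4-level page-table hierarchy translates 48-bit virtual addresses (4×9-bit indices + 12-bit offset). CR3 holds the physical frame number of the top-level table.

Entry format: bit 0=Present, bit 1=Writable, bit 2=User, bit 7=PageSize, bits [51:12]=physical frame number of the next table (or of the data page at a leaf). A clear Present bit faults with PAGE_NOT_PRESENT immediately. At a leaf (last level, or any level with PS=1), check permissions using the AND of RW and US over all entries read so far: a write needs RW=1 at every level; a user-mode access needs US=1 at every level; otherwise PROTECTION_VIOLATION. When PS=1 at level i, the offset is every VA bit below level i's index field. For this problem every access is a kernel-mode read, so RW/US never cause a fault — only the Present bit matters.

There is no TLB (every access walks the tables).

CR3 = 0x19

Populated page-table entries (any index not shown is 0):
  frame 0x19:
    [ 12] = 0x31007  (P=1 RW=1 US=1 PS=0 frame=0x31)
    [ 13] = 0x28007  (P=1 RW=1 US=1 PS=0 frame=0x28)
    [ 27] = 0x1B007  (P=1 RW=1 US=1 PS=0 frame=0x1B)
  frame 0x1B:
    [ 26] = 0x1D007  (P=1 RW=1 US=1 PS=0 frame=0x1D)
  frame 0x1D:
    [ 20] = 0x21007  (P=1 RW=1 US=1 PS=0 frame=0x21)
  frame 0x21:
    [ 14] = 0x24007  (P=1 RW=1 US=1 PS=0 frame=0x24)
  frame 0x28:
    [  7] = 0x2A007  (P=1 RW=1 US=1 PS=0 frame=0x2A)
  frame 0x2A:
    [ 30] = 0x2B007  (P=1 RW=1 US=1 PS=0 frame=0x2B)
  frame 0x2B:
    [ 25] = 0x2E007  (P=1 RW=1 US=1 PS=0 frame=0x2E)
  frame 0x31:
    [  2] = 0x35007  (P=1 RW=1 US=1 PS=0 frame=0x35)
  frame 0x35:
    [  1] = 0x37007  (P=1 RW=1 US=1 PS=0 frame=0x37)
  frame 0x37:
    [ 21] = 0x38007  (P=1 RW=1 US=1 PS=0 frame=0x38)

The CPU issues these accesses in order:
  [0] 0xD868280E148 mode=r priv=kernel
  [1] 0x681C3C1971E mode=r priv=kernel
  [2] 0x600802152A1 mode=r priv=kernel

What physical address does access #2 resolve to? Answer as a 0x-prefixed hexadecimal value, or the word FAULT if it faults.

Walk each access:
#0 VA=0xD868280E148 (r,kernel):
  L0: frame=0x19 idx=27 entry=0x1B007 [P=1 RW=1 US=1 PS=0]
  L1: frame=0x1B idx=26 entry=0x1D007 [P=1 RW=1 US=1 PS=0]
  L2: frame=0x1D idx=20 entry=0x21007 [P=1 RW=1 US=1 PS=0]
  L3: frame=0x21 idx=14 entry=0x24007 [P=1 RW=1 US=1 PS=0]
  ✓ 0x24148  — 4 lookups
#1 VA=0x681C3C1971E (r,kernel):
  L0: frame=0x19 idx=13 entry=0x28007 [P=1 RW=1 US=1 PS=0]
  L1: frame=0x28 idx=7 entry=0x2A007 [P=1 RW=1 US=1 PS=0]
  L2: frame=0x2A idx=30 entry=0x2B007 [P=1 RW=1 US=1 PS=0]
  L3: frame=0x2B idx=25 entry=0x2E007 [P=1 RW=1 US=1 PS=0]
  ✓ 0x2E71E  — 4 lookups
#2 VA=0x600802152A1 (r,kernel):
  L0: frame=0x19 idx=12 entry=0x31007 [P=1 RW=1 US=1 PS=0]
  L1: frame=0x31 idx=2 entry=0x35007 [P=1 RW=1 US=1 PS=0]
  L2: frame=0x35 idx=1 entry=0x37007 [P=1 RW=1 US=1 PS=0]
  L3: frame=0x37 idx=21 entry=0x38007 [P=1 RW=1 US=1 PS=0]
  ✓ 0x382A1  — 4 lookups

Access #2 PA: 0x382A1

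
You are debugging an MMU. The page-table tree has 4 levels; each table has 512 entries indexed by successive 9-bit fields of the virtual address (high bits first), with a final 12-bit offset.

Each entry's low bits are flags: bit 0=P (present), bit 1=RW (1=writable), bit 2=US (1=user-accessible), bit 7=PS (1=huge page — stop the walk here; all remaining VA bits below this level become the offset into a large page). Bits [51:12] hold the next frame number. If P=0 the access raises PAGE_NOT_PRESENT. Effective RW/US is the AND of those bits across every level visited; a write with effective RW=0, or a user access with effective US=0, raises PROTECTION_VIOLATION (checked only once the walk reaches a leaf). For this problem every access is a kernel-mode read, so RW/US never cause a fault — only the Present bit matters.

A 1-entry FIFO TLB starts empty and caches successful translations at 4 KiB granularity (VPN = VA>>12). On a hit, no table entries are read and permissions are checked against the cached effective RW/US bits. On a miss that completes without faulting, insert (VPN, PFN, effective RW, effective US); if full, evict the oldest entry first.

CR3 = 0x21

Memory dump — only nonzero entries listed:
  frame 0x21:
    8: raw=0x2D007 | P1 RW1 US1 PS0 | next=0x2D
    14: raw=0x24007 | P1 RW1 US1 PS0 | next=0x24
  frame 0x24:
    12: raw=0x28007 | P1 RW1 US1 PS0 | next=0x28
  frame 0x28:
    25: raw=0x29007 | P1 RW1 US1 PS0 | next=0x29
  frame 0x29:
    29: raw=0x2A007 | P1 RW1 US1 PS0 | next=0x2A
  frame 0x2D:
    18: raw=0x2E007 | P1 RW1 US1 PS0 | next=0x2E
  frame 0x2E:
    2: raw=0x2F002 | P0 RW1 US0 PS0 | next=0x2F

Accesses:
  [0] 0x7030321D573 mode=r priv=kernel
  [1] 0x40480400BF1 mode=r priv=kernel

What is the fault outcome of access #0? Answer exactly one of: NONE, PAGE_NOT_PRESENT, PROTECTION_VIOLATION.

Per-access translation:
#0 VA=0x7030321D573 (r,kernel):
  L0 @0x21[14] → 0x24007  P=1,RW=1,US=1,PS=0
  L1 @0x24[12] → 0x28007  P=1,RW=1,US=1,PS=0
  L2 @0x28[25] → 0x29007  P=1,RW=1,US=1,PS=0
  L3 @0x29[29] → 0x2A007  P=1,RW=1,US=1,PS=0
  ⇒ phys 0x2A573  [4 reads]
#1 VA=0x40480400BF1 (r,kernel):
  L0 @0x21[8] → 0x2D007  P=1,RW=1,US=1,PS=0
  L1 @0x2D[18] → 0x2E007  P=1,RW=1,US=1,PS=0
  L2 @0x2E[2] → 0x2F002  P=0,RW=1,US=0,PS=0
  ⇒ fault: PAGE_NOT_PRESENT  — 3 lookups

Access #0 fault: NONE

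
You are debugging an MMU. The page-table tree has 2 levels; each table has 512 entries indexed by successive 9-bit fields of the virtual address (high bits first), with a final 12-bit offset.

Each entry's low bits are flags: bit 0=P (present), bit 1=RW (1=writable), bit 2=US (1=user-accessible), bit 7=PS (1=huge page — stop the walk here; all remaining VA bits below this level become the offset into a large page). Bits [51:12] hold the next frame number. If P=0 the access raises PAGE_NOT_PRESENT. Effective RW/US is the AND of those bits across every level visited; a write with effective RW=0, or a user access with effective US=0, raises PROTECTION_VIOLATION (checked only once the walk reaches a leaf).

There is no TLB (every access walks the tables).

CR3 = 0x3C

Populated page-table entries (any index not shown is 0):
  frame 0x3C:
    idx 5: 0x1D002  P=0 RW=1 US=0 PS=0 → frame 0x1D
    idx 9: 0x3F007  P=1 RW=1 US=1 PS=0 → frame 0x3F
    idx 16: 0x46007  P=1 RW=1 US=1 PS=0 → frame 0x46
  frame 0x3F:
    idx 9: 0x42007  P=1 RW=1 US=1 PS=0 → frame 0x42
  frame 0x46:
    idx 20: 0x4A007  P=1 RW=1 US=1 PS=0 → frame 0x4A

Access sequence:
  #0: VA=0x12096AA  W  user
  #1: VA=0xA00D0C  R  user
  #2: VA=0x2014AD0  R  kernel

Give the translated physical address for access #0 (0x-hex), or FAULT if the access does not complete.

Trace:
#0 VA=0x12096AA (w,user):
  L0 @0x3C[9] → 0x3F007  P=1,RW=1,US=1,PS=0
  L1 @0x3F[9] → 0x42007  P=1,RW=1,US=1,PS=0
  ✓ 0x426AA  — 2 lookups
#1 VA=0xA00D0C (r,user):
  L0 @0x3C[5] → 0x1D002  P=0,RW=1,US=0,PS=0
  → PAGE_NOT_PRESENT  (1 entries read)
#2 VA=0x2014AD0 (r,kernel):
  L0 @0x3C[16] → 0x46007  P=1,RW=1,US=1,PS=0
  L1 @0x46[20] → 0x4A007  P=1,RW=1,US=1,PS=0
  ✓ 0x4AAD0  — 2 lookups

Access #0 PA: 0x426AA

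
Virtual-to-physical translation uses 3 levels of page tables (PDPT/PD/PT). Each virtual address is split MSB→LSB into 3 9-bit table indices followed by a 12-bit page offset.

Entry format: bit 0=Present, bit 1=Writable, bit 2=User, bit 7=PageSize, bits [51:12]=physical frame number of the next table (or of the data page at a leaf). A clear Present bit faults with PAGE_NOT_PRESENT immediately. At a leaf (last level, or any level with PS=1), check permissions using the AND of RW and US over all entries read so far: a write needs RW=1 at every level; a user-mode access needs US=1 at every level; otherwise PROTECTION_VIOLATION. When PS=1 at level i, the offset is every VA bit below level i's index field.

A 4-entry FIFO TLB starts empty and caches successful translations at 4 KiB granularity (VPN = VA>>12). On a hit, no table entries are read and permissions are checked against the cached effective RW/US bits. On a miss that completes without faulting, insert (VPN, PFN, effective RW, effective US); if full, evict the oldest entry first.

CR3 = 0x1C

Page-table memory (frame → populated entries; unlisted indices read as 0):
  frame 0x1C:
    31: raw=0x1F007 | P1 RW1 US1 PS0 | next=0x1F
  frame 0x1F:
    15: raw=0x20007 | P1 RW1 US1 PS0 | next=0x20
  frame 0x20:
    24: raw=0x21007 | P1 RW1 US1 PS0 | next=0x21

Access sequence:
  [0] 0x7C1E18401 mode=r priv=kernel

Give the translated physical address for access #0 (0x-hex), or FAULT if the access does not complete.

Walk each access:
#0 VA=0x7C1E18401 (r,kernel):
  lvl0: tbl 0x1C, slot 31 ⇒ 0x1F007 (P1/RW1/US1/PS0)
  lvl1: tbl 0x1F, slot 15 ⇒ 0x20007 (P1/RW1/US1/PS0)
  lvl2: tbl 0x20, slot 24 ⇒ 0x21007 (P1/RW1/US1/PS0)
  → PA=0x21401  (3 entries read)

Access #0 PA: 0x21401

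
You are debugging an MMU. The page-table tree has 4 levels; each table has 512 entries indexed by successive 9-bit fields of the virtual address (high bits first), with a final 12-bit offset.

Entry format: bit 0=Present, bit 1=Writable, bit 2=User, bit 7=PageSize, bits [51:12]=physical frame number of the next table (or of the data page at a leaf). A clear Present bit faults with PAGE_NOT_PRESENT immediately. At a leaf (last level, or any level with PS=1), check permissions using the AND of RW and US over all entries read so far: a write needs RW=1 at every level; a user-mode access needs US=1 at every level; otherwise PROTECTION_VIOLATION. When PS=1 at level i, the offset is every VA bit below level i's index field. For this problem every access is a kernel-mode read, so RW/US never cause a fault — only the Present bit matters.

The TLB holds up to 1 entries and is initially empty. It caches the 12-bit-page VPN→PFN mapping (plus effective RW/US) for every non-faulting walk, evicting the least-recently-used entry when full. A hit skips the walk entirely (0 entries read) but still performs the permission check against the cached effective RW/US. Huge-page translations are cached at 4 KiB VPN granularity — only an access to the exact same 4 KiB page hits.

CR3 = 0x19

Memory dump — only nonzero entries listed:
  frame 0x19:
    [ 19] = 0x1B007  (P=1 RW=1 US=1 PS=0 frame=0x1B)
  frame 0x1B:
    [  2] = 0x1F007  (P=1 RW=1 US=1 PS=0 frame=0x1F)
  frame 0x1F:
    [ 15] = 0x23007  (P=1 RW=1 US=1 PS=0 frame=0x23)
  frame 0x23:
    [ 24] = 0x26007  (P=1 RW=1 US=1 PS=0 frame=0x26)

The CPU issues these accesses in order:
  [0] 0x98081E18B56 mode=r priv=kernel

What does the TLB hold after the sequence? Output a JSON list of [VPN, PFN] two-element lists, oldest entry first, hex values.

Per-access translation:
#0 VA=0x98081E18B56 (r,kernel):
  L0: frame=0x19 idx=19 entry=0x1B007 [P=1 RW=1 US=1 PS=0]
  L1: frame=0x1B idx=2 entry=0x1F007 [P=1 RW=1 US=1 PS=0]
  L2: frame=0x1F idx=15 entry=0x23007 [P=1 RW=1 US=1 PS=0]
  L3: frame=0x23 idx=24 entry=0x26007 [P=1 RW=1 US=1 PS=0]
  → PA=0x26B56  (4 entries read)

TLB: [["0x98081E18", "0x26"]]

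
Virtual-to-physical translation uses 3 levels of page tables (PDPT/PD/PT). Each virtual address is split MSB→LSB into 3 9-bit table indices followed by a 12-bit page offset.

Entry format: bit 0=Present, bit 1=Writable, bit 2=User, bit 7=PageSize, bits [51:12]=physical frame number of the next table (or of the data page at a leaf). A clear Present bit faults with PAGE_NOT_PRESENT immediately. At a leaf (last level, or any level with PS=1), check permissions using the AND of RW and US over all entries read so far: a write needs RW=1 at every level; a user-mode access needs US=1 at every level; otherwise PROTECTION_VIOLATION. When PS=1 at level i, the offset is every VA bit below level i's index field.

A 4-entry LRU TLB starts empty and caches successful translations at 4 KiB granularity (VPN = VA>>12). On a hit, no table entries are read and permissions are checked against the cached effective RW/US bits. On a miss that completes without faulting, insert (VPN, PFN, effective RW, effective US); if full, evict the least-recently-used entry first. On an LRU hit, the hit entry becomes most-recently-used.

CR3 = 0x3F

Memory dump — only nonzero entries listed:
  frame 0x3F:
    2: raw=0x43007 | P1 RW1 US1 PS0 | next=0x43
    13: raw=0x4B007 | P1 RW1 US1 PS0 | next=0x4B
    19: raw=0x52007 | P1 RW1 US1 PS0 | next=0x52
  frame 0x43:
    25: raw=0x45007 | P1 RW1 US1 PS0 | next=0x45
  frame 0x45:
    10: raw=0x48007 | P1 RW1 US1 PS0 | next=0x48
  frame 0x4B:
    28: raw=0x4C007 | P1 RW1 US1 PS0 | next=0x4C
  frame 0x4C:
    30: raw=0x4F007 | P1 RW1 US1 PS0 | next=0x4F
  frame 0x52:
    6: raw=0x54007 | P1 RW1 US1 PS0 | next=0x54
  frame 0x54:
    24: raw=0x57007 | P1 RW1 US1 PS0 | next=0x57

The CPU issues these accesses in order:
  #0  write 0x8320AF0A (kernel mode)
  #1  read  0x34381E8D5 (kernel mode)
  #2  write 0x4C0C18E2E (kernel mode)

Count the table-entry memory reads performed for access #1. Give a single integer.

Per-access translation:
#0 VA=0x8320AF0A (w,kernel):
  L0 @0x3F[2] → 0x43007  P=1,RW=1,US=1,PS=0
  L1 @0x43[25] → 0x45007  P=1,RW=1,US=1,PS=0
  L2 @0x45[10] → 0x48007  P=1,RW=1,US=1,PS=0
  → PA=0x48F0A  (3 entries read)
#1 VA=0x34381E8D5 (r,kernel):
  L0 @0x3F[13] → 0x4B007  P=1,RW=1,US=1,PS=0
  L1 @0x4B[28] → 0x4C007  P=1,RW=1,US=1,PS=0
  L2 @0x4C[30] → 0x4F007  P=1,RW=1,US=1,PS=0
  → PA=0x4F8D5  (3 entries read)
#2 VA=0x4C0C18E2E (w,kernel):
  L0 @0x3F[19] → 0x52007  P=1,RW=1,US=1,PS=0
  L1 @0x52[6] → 0x54007  P=1,RW=1,US=1,PS=0
  L2 @0x54[24] → 0x57007  P=1,RW=1,US=1,PS=0
  → PA=0x57E2E  (3 entries read)

Entries read for #1: 3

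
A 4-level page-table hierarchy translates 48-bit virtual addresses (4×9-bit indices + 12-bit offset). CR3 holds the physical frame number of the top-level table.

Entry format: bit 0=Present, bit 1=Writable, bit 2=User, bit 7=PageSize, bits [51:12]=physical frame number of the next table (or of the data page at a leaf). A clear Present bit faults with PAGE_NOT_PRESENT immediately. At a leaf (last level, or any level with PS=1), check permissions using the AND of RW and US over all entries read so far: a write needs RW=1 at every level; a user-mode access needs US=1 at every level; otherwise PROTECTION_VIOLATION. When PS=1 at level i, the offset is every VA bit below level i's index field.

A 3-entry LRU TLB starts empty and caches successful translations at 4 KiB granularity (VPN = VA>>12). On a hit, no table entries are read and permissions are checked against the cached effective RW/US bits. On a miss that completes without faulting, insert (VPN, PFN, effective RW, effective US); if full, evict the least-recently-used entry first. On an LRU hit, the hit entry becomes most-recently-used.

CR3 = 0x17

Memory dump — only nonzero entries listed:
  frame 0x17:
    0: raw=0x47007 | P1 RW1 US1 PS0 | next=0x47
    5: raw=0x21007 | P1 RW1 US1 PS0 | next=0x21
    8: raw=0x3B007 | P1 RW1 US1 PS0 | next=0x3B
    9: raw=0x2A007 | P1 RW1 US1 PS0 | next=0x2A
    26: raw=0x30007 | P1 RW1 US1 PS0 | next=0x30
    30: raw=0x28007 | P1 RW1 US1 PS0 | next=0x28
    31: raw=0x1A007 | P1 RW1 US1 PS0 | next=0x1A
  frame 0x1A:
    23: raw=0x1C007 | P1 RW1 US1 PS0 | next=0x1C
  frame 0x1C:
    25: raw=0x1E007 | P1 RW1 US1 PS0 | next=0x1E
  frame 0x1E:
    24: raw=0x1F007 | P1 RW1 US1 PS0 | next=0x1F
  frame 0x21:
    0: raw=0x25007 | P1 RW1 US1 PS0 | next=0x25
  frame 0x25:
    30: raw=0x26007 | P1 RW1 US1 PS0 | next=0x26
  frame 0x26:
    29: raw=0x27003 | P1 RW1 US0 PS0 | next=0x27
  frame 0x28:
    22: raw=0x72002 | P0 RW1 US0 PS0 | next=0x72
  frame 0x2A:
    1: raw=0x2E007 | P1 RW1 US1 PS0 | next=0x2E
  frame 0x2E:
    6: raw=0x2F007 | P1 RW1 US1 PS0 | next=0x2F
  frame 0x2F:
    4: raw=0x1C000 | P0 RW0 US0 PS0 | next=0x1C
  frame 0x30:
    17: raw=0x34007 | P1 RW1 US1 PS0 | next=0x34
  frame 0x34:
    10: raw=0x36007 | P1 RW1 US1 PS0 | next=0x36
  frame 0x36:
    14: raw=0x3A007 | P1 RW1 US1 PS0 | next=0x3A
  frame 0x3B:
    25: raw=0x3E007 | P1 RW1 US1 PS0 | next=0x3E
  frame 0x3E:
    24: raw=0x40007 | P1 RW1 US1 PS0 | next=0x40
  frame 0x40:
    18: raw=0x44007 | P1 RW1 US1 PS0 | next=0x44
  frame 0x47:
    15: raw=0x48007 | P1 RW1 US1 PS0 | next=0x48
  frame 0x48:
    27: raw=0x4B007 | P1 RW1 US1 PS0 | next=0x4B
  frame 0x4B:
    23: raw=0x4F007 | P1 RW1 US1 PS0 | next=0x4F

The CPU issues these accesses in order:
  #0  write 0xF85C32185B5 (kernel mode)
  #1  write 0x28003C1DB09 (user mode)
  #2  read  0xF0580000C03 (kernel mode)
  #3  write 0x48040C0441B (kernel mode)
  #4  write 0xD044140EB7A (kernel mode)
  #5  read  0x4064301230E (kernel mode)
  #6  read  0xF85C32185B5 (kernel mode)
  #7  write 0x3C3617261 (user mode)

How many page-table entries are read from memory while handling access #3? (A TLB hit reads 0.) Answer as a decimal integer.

Per-access translation:
#0 VA=0xF85C32185B5 (w,kernel):
  [0] read 0x17 idx=31: raw=0x1A007 flags P=1 W=1 U=1 S=0
  [1] read 0x1A idx=23: raw=0x1C007 flags P=1 W=1 U=1 S=0
  [2] read 0x1C idx=25: raw=0x1E007 flags P=1 W=1 U=1 S=0
  [3] read 0x1E idx=24: raw=0x1F007 flags P=1 W=1 U=1 S=0
  → PA=0x1F5B5  (4 entries read)
#1 VA=0x28003C1DB09 (w,user):
  [0] read 0x17 idx=5: raw=0x21007 flags P=1 W=1 U=1 S=0
  [1] read 0x21 idx=0: raw=0x25007 flags P=1 W=1 U=1 S=0
  [2] read 0x25 idx=30: raw=0x26007 flags P=1 W=1 U=1 S=0
  [3] read 0x26 idx=29: raw=0x27003 flags P=1 W=1 U=0 S=0
  ✗ PROTECTION_VIOLATION  [4 reads]
#2 VA=0xF0580000C03 (r,kernel):
  [0] read 0x17 idx=30: raw=0x28007 flags P=1 W=1 U=1 S=0
  [1] read 0x28 idx=22: raw=0x72002 flags P=0 W=1 U=0 S=0
  ✗ PAGE_NOT_PRESENT  [2 reads]
#3 VA=0x48040C0441B (w,kernel):
  [0] read 0x17 idx=9: raw=0x2A007 flags P=1 W=1 U=1 S=0
  [1] read 0x2A idx=1: raw=0x2E007 flags P=1 W=1 U=1 S=0
  [2] read 0x2E idx=6: raw=0x2F007 flags P=1 W=1 U=1 S=0
  [3] read 0x2F idx=4: raw=0x1C000 flags P=0 W=0 U=0 S=0
  ✗ PAGE_NOT_PRESENT  [4 reads]
#4 VA=0xD044140EB7A (w,kernel):
  [0] read 0x17 idx=26: raw=0x30007 flags P=1 W=1 U=1 S=0
  [1] read 0x30 idx=17: raw=0x34007 flags P=1 W=1 U=1 S=0
  [2] read 0x34 idx=10: raw=0x36007 flags P=1 W=1 U=1 S=0
  [3] read 0x36 idx=14: raw=0x3A007 flags P=1 W=1 U=1 S=0
  → PA=0x3AB7A  (4 entries read)
#5 VA=0x4064301230E (r,kernel):
  [0] read 0x17 idx=8: raw=0x3B007 flags P=1 W=1 U=1 S=0
  [1] read 0x3B idx=25: raw=0x3E007 flags P=1 W=1 U=1 S=0
  [2] read 0x3E idx=24: raw=0x40007 flags P=1 W=1 U=1 S=0
  [3] read 0x40 idx=18: raw=0x44007 flags P=1 W=1 U=1 S=0
  → PA=0x4430E  (4 entries read)
#6 VA=0xF85C32185B5 (r,kernel):
  TLB hit vpn=0xF85C3218 → PA=0x1F5B5
#7 VA=0x3C3617261 (w,user):
  [0] read 0x17 idx=0: raw=0x47007 flags P=1 W=1 U=1 S=0
  [1] read 0x47 idx=15: raw=0x48007 flags P=1 W=1 U=1 S=0
  [2] read 0x48 idx=27: raw=0x4B007 flags P=1 W=1 U=1 S=0
  [3] read 0x4B idx=23: raw=0x4F007 flags P=1 W=1 U=1 S=0
  → PA=0x4F261  (4 entries read)

Entries read for #3: 4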